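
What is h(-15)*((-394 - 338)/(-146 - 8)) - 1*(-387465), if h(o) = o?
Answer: 29829315/77 ≈ 3.8739e+5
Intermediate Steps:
h(-15)*((-394 - 338)/(-146 - 8)) - 1*(-387465) = -15*(-394 - 338)/(-146 - 8) - 1*(-387465) = -(-10980)/(-154) + 387465 = -(-10980)*(-1)/154 + 387465 = -15*366/77 + 387465 = -5490/77 + 387465 = 29829315/77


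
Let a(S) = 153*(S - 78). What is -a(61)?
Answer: 2601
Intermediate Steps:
a(S) = -11934 + 153*S (a(S) = 153*(-78 + S) = -11934 + 153*S)
-a(61) = -(-11934 + 153*61) = -(-11934 + 9333) = -1*(-2601) = 2601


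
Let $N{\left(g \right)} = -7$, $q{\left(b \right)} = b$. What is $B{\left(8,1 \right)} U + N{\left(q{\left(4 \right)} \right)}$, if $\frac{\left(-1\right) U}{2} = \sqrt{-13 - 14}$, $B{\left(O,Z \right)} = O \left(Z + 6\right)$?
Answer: $-7 - 336 i \sqrt{3} \approx -7.0 - 581.97 i$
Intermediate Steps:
$B{\left(O,Z \right)} = O \left(6 + Z\right)$
$U = - 6 i \sqrt{3}$ ($U = - 2 \sqrt{-13 - 14} = - 2 \sqrt{-27} = - 2 \cdot 3 i \sqrt{3} = - 6 i \sqrt{3} \approx - 10.392 i$)
$B{\left(8,1 \right)} U + N{\left(q{\left(4 \right)} \right)} = 8 \left(6 + 1\right) \left(- 6 i \sqrt{3}\right) - 7 = 8 \cdot 7 \left(- 6 i \sqrt{3}\right) - 7 = 56 \left(- 6 i \sqrt{3}\right) - 7 = - 336 i \sqrt{3} - 7 = -7 - 336 i \sqrt{3}$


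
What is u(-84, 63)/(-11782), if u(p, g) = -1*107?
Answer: 107/11782 ≈ 0.0090816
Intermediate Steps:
u(p, g) = -107
u(-84, 63)/(-11782) = -107/(-11782) = -107*(-1/11782) = 107/11782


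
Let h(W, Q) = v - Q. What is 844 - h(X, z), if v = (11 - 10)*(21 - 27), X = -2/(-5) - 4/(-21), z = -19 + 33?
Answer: 864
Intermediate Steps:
z = 14
X = 62/105 (X = -2*(-⅕) - 4*(-1/21) = ⅖ + 4/21 = 62/105 ≈ 0.59048)
v = -6 (v = 1*(-6) = -6)
h(W, Q) = -6 - Q
844 - h(X, z) = 844 - (-6 - 1*14) = 844 - (-6 - 14) = 844 - 1*(-20) = 844 + 20 = 864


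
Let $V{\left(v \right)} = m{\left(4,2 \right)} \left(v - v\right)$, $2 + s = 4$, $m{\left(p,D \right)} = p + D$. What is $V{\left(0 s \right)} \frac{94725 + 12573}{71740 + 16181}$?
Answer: $0$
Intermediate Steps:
$m{\left(p,D \right)} = D + p$
$s = 2$ ($s = -2 + 4 = 2$)
$V{\left(v \right)} = 0$ ($V{\left(v \right)} = \left(2 + 4\right) \left(v - v\right) = 6 \cdot 0 = 0$)
$V{\left(0 s \right)} \frac{94725 + 12573}{71740 + 16181} = 0 \frac{94725 + 12573}{71740 + 16181} = 0 \cdot \frac{107298}{87921} = 0 \cdot 107298 \cdot \frac{1}{87921} = 0 \cdot \frac{11922}{9769} = 0$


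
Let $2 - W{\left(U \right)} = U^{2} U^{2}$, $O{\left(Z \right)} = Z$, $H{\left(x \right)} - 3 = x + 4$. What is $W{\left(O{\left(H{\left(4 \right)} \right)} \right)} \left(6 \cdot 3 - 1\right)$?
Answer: $-248863$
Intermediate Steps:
$H{\left(x \right)} = 7 + x$ ($H{\left(x \right)} = 3 + \left(x + 4\right) = 3 + \left(4 + x\right) = 7 + x$)
$W{\left(U \right)} = 2 - U^{4}$ ($W{\left(U \right)} = 2 - U^{2} U^{2} = 2 - U^{4}$)
$W{\left(O{\left(H{\left(4 \right)} \right)} \right)} \left(6 \cdot 3 - 1\right) = \left(2 - \left(7 + 4\right)^{4}\right) \left(6 \cdot 3 - 1\right) = \left(2 - 11^{4}\right) \left(18 + \left(-4 + 3\right)\right) = \left(2 - 14641\right) \left(18 - 1\right) = \left(2 - 14641\right) 17 = \left(-14639\right) 17 = -248863$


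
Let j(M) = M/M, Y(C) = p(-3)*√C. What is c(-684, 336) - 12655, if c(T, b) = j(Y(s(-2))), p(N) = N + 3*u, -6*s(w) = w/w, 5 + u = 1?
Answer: -12654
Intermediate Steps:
u = -4 (u = -5 + 1 = -4)
s(w) = -⅙ (s(w) = -w/(6*w) = -⅙*1 = -⅙)
p(N) = -12 + N (p(N) = N + 3*(-4) = N - 12 = -12 + N)
Y(C) = -15*√C (Y(C) = (-12 - 3)*√C = -15*√C)
j(M) = 1
c(T, b) = 1
c(-684, 336) - 12655 = 1 - 12655 = -12654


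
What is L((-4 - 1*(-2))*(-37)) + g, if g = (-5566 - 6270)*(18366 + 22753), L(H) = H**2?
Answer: -486679008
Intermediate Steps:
g = -486684484 (g = -11836*41119 = -486684484)
L((-4 - 1*(-2))*(-37)) + g = ((-4 - 1*(-2))*(-37))**2 - 486684484 = ((-4 + 2)*(-37))**2 - 486684484 = (-2*(-37))**2 - 486684484 = 74**2 - 486684484 = 5476 - 486684484 = -486679008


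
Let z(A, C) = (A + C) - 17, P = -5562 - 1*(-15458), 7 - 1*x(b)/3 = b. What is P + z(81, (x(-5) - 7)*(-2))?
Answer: 9902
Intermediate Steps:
x(b) = 21 - 3*b
P = 9896 (P = -5562 + 15458 = 9896)
z(A, C) = -17 + A + C
P + z(81, (x(-5) - 7)*(-2)) = 9896 + (-17 + 81 + ((21 - 3*(-5)) - 7)*(-2)) = 9896 + (-17 + 81 + ((21 + 15) - 7)*(-2)) = 9896 + (-17 + 81 + (36 - 7)*(-2)) = 9896 + (-17 + 81 + 29*(-2)) = 9896 + (-17 + 81 - 58) = 9896 + 6 = 9902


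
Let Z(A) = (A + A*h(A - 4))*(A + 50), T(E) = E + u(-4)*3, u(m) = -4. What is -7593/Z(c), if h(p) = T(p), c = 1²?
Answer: 2531/238 ≈ 10.634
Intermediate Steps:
T(E) = -12 + E (T(E) = E - 4*3 = E - 12 = -12 + E)
c = 1
h(p) = -12 + p
Z(A) = (50 + A)*(A + A*(-16 + A)) (Z(A) = (A + A*(-12 + (A - 4)))*(A + 50) = (A + A*(-12 + (-4 + A)))*(50 + A) = (A + A*(-16 + A))*(50 + A) = (50 + A)*(A + A*(-16 + A)))
-7593/Z(c) = -7593/(-750 + 1² + 35*1) = -7593/(-750 + 1 + 35) = -7593/(1*(-714)) = -7593/(-714) = -7593*(-1/714) = 2531/238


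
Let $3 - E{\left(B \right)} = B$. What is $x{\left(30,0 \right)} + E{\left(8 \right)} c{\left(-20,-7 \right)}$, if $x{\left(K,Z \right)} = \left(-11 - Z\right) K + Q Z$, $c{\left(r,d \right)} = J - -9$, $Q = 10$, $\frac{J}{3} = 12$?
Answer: $-555$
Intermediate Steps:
$J = 36$ ($J = 3 \cdot 12 = 36$)
$E{\left(B \right)} = 3 - B$
$c{\left(r,d \right)} = 45$ ($c{\left(r,d \right)} = 36 - -9 = 36 + 9 = 45$)
$x{\left(K,Z \right)} = 10 Z + K \left(-11 - Z\right)$ ($x{\left(K,Z \right)} = \left(-11 - Z\right) K + 10 Z = K \left(-11 - Z\right) + 10 Z = 10 Z + K \left(-11 - Z\right)$)
$x{\left(30,0 \right)} + E{\left(8 \right)} c{\left(-20,-7 \right)} = \left(\left(-11\right) 30 + 10 \cdot 0 - 30 \cdot 0\right) + \left(3 - 8\right) 45 = \left(-330 + 0 + 0\right) + \left(3 - 8\right) 45 = -330 - 225 = -555$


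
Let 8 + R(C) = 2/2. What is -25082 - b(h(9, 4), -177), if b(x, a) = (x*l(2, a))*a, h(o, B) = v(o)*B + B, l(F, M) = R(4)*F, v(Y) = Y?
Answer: -124202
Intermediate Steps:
R(C) = -7 (R(C) = -8 + 2/2 = -8 + 2*(½) = -8 + 1 = -7)
l(F, M) = -7*F
h(o, B) = B + B*o (h(o, B) = o*B + B = B*o + B = B + B*o)
b(x, a) = -14*a*x (b(x, a) = (x*(-7*2))*a = (x*(-14))*a = (-14*x)*a = -14*a*x)
-25082 - b(h(9, 4), -177) = -25082 - (-14)*(-177)*4*(1 + 9) = -25082 - (-14)*(-177)*4*10 = -25082 - (-14)*(-177)*40 = -25082 - 1*99120 = -25082 - 99120 = -124202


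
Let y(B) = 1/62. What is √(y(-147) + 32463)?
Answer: √124787834/62 ≈ 180.18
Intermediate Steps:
y(B) = 1/62
√(y(-147) + 32463) = √(1/62 + 32463) = √(2012707/62) = √124787834/62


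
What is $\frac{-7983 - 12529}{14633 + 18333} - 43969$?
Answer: $- \frac{724751283}{16483} \approx -43970.0$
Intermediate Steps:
$\frac{-7983 - 12529}{14633 + 18333} - 43969 = - \frac{20512}{32966} - 43969 = \left(-20512\right) \frac{1}{32966} - 43969 = - \frac{10256}{16483} - 43969 = - \frac{724751283}{16483}$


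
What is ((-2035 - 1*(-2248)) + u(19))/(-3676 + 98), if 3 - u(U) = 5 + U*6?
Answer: -97/3578 ≈ -0.027110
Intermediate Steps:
u(U) = -2 - 6*U (u(U) = 3 - (5 + U*6) = 3 - (5 + 6*U) = 3 + (-5 - 6*U) = -2 - 6*U)
((-2035 - 1*(-2248)) + u(19))/(-3676 + 98) = ((-2035 - 1*(-2248)) + (-2 - 6*19))/(-3676 + 98) = ((-2035 + 2248) + (-2 - 114))/(-3578) = (213 - 116)*(-1/3578) = 97*(-1/3578) = -97/3578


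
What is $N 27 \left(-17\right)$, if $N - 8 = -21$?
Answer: $5967$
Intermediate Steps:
$N = -13$ ($N = 8 - 21 = -13$)
$N 27 \left(-17\right) = \left(-13\right) 27 \left(-17\right) = \left(-351\right) \left(-17\right) = 5967$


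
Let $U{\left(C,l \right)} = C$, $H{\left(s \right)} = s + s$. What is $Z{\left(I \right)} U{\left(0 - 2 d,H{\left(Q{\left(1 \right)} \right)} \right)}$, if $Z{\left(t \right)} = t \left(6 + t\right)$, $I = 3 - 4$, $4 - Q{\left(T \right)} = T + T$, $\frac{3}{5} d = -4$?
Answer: $- \frac{200}{3} \approx -66.667$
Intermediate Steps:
$d = - \frac{20}{3}$ ($d = \frac{5}{3} \left(-4\right) = - \frac{20}{3} \approx -6.6667$)
$Q{\left(T \right)} = 4 - 2 T$ ($Q{\left(T \right)} = 4 - \left(T + T\right) = 4 - 2 T$)
$H{\left(s \right)} = 2 s$
$I = -1$
$Z{\left(I \right)} U{\left(0 - 2 d,H{\left(Q{\left(1 \right)} \right)} \right)} = - (6 - 1) \left(0 - - \frac{40}{3}\right) = \left(-1\right) 5 \left(0 + \frac{40}{3}\right) = \left(-5\right) \frac{40}{3} = - \frac{200}{3}$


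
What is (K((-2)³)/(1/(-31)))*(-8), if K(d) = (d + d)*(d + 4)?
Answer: 15872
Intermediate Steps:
K(d) = 2*d*(4 + d) (K(d) = (2*d)*(4 + d) = 2*d*(4 + d))
(K((-2)³)/(1/(-31)))*(-8) = ((2*(-2)³*(4 + (-2)³))/(1/(-31)))*(-8) = ((2*(-8)*(4 - 8))/(-1/31))*(-8) = ((2*(-8)*(-4))*(-31))*(-8) = (64*(-31))*(-8) = -1984*(-8) = 15872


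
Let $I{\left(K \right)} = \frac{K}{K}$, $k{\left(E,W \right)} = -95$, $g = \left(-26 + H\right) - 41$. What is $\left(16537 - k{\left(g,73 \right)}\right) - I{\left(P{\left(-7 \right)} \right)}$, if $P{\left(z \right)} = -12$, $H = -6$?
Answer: $16631$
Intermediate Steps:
$g = -73$ ($g = \left(-26 - 6\right) - 41 = -32 - 41 = -73$)
$I{\left(K \right)} = 1$
$\left(16537 - k{\left(g,73 \right)}\right) - I{\left(P{\left(-7 \right)} \right)} = \left(16537 - -95\right) - 1 = \left(16537 + 95\right) - 1 = 16632 - 1 = 16631$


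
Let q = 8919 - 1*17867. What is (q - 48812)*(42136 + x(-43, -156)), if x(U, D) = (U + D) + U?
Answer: -2419797440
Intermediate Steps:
x(U, D) = D + 2*U (x(U, D) = (D + U) + U = D + 2*U)
q = -8948 (q = 8919 - 17867 = -8948)
(q - 48812)*(42136 + x(-43, -156)) = (-8948 - 48812)*(42136 + (-156 + 2*(-43))) = -57760*(42136 + (-156 - 86)) = -57760*(42136 - 242) = -57760*41894 = -2419797440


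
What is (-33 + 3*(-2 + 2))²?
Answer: 1089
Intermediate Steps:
(-33 + 3*(-2 + 2))² = (-33 + 3*0)² = (-33 + 0)² = (-33)² = 1089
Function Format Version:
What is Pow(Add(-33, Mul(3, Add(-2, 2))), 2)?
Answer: 1089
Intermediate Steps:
Pow(Add(-33, Mul(3, Add(-2, 2))), 2) = Pow(Add(-33, Mul(3, 0)), 2) = Pow(Add(-33, 0), 2) = Pow(-33, 2) = 1089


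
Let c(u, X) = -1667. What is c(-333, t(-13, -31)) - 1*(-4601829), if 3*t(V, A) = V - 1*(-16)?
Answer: 4600162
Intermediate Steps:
t(V, A) = 16/3 + V/3 (t(V, A) = (V - 1*(-16))/3 = (V + 16)/3 = (16 + V)/3 = 16/3 + V/3)
c(-333, t(-13, -31)) - 1*(-4601829) = -1667 - 1*(-4601829) = -1667 + 4601829 = 4600162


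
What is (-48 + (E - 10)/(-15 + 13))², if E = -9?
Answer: 5929/4 ≈ 1482.3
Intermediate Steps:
(-48 + (E - 10)/(-15 + 13))² = (-48 + (-9 - 10)/(-15 + 13))² = (-48 - 19/(-2))² = (-48 - 19*(-½))² = (-48 + 19/2)² = (-77/2)² = 5929/4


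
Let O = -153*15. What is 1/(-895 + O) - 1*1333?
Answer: -4252271/3190 ≈ -1333.0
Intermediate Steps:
O = -2295
1/(-895 + O) - 1*1333 = 1/(-895 - 2295) - 1*1333 = 1/(-3190) - 1333 = -1/3190 - 1333 = -4252271/3190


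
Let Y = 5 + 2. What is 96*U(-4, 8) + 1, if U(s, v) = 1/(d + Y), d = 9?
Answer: 7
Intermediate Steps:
Y = 7
U(s, v) = 1/16 (U(s, v) = 1/(9 + 7) = 1/16)
96*U(-4, 8) + 1 = 96*(1/16) + 1 = 6 + 1 = 7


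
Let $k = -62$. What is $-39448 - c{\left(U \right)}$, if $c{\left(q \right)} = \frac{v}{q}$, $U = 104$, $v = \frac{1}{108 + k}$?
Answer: $- \frac{188719233}{4784} \approx -39448.0$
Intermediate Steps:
$v = \frac{1}{46}$ ($v = \frac{1}{108 - 62} = \frac{1}{46} \approx 0.021739$)
$c{\left(q \right)} = \frac{1}{46 q}$
$-39448 - c{\left(U \right)} = -39448 - \frac{1}{46 \cdot 104} = -39448 - \frac{1}{46} \cdot \frac{1}{104} = -39448 - \frac{1}{4784} = - \frac{188719233}{4784}$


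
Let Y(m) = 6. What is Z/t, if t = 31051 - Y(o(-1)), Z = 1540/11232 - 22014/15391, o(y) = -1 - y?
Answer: -55889777/1341700574760 ≈ -4.1656e-5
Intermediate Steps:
Z = -55889777/43217928 (Z = 1540*(1/11232) - 22014*1/15391 = 385/2808 - 22014/15391 = -55889777/43217928 ≈ -1.2932)
t = 31045 (t = 31051 - 1*6 = 31051 - 6 = 31045)
Z/t = -55889777/43217928/31045 = -55889777/43217928*1/31045 = -55889777/1341700574760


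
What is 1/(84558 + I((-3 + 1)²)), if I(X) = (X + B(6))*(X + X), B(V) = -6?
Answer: 1/84542 ≈ 1.1828e-5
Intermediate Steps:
I(X) = 2*X*(-6 + X) (I(X) = (X - 6)*(X + X) = (-6 + X)*(2*X) = 2*X*(-6 + X))
1/(84558 + I((-3 + 1)²)) = 1/(84558 + 2*(-3 + 1)²*(-6 + (-3 + 1)²)) = 1/(84558 + 2*(-2)²*(-6 + (-2)²)) = 1/(84558 + 2*4*(-6 + 4)) = 1/(84558 + 2*4*(-2)) = 1/(84558 - 16) = 1/84542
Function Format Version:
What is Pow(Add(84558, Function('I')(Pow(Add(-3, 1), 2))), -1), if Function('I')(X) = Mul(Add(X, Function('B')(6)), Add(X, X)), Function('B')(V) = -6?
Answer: Rational(1, 84542) ≈ 1.1828e-5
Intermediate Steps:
Function('I')(X) = Mul(2, X, Add(-6, X)) (Function('I')(X) = Mul(Add(X, -6), Add(X, X)) = Mul(Add(-6, X), Mul(2, X)) = Mul(2, X, Add(-6, X)))
Pow(Add(84558, Function('I')(Pow(Add(-3, 1), 2))), -1) = Pow(Add(84558, Mul(2, Pow(Add(-3, 1), 2), Add(-6, Pow(Add(-3, 1), 2)))), -1) = Pow(Add(84558, Mul(2, Pow(-2, 2), Add(-6, Pow(-2, 2)))), -1) = Pow(Add(84558, Mul(2, 4, Add(-6, 4))), -1) = Pow(Add(84558, Mul(2, 4, -2)), -1) = Pow(Add(84558, -16), -1) = Pow(84542, -1) = Rational(1, 84542)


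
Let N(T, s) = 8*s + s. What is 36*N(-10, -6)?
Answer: -1944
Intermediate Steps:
N(T, s) = 9*s
36*N(-10, -6) = 36*(9*(-6)) = 36*(-54) = -1944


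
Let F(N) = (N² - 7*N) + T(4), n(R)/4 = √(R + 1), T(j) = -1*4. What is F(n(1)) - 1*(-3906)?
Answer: 3934 - 28*√2 ≈ 3894.4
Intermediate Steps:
T(j) = -4
n(R) = 4*√(1 + R) (n(R) = 4*√(R + 1) = 4*√(1 + R))
F(N) = -4 + N² - 7*N (F(N) = (N² - 7*N) - 4 = -4 + N² - 7*N)
F(n(1)) - 1*(-3906) = (-4 + (4*√(1 + 1))² - 28*√(1 + 1)) - 1*(-3906) = (-4 + (4*√2)² - 28*√2) + 3906 = (-4 + 32 - 28*√2) + 3906 = (28 - 28*√2) + 3906 = 3934 - 28*√2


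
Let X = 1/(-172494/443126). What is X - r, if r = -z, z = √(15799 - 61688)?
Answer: -221563/86247 + I*√45889 ≈ -2.5689 + 214.22*I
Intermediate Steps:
z = I*√45889 (z = √(-45889) = I*√45889 ≈ 214.22*I)
X = -221563/86247 (X = 1/(-172494*1/443126) = 1/(-86247/221563) = -221563/86247 ≈ -2.5689)
r = -I*√45889 ≈ -214.22*I
X - r = -221563/86247 - (-1)*I*√45889 = -221563/86247 + I*√45889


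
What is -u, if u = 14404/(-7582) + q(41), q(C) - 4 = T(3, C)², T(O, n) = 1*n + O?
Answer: -7347338/3791 ≈ -1938.1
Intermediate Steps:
T(O, n) = O + n (T(O, n) = n + O = O + n)
q(C) = 4 + (3 + C)²
u = 7347338/3791 (u = 14404/(-7582) + (4 + (3 + 41)²) = 14404*(-1/7582) + (4 + 44²) = -7202/3791 + (4 + 1936) = -7202/3791 + 1940 = 7347338/3791 ≈ 1938.1)
-u = -1*7347338/3791 = -7347338/3791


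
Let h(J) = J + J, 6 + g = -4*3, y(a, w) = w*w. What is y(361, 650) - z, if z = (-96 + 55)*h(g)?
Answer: 421024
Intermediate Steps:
y(a, w) = w²
g = -18 (g = -6 - 4*3 = -6 - 12 = -18)
h(J) = 2*J
z = 1476 (z = (-96 + 55)*(2*(-18)) = -41*(-36) = 1476)
y(361, 650) - z = 650² - 1*1476 = 422500 - 1476 = 421024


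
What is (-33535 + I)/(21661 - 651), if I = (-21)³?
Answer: -21398/10505 ≈ -2.0369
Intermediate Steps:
I = -9261
(-33535 + I)/(21661 - 651) = (-33535 - 9261)/(21661 - 651) = -42796/21010 = -42796*1/21010 = -21398/10505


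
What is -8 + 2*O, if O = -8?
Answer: -24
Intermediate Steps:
-8 + 2*O = -8 + 2*(-8) = -8 - 16 = -24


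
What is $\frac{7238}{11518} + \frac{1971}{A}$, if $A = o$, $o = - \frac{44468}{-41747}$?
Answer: $\frac{474030667475}{256091212} \approx 1851.0$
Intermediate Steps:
$o = \frac{44468}{41747}$ ($o = \left(-44468\right) \left(- \frac{1}{41747}\right) = \frac{44468}{41747} \approx 1.0652$)
$A = \frac{44468}{41747} \approx 1.0652$
$\frac{7238}{11518} + \frac{1971}{A} = \frac{7238}{11518} + \frac{1971}{\frac{44468}{41747}} = 7238 \cdot \frac{1}{11518} + 1971 \cdot \frac{41747}{44468} = \frac{3619}{5759} + \frac{82283337}{44468} = \frac{474030667475}{256091212}$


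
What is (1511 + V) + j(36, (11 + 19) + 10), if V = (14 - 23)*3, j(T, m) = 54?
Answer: 1538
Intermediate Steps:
V = -27 (V = -9*3 = -27)
(1511 + V) + j(36, (11 + 19) + 10) = (1511 - 27) + 54 = 1484 + 54 = 1538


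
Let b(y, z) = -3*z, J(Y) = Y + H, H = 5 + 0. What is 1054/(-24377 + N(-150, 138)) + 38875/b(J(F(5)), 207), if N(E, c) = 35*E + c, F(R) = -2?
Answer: -1147039409/18312669 ≈ -62.636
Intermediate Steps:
H = 5
J(Y) = 5 + Y (J(Y) = Y + 5 = 5 + Y)
N(E, c) = c + 35*E
1054/(-24377 + N(-150, 138)) + 38875/b(J(F(5)), 207) = 1054/(-24377 + (138 + 35*(-150))) + 38875/((-3*207)) = 1054/(-24377 + (138 - 5250)) + 38875/(-621) = 1054/(-24377 - 5112) + 38875*(-1/621) = 1054/(-29489) - 38875/621 = 1054*(-1/29489) - 38875/621 = -1054/29489 - 38875/621 = -1147039409/18312669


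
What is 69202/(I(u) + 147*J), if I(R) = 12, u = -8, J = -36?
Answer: -34601/2640 ≈ -13.106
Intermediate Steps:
69202/(I(u) + 147*J) = 69202/(12 + 147*(-36)) = 69202/(12 - 5292) = 69202/(-5280) = 69202*(-1/5280) = -34601/2640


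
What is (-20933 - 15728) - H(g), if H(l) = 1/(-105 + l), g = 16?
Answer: -3262828/89 ≈ -36661.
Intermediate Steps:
(-20933 - 15728) - H(g) = (-20933 - 15728) - 1/(-105 + 16) = -36661 - 1/(-89) = -36661 - 1*(-1/89) = -36661 + 1/89 = -3262828/89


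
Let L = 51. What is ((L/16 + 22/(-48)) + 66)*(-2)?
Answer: -3299/24 ≈ -137.46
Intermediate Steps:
((L/16 + 22/(-48)) + 66)*(-2) = ((51/16 + 22/(-48)) + 66)*(-2) = ((51*(1/16) + 22*(-1/48)) + 66)*(-2) = ((51/16 - 11/24) + 66)*(-2) = (131/48 + 66)*(-2) = (3299/48)*(-2) = -3299/24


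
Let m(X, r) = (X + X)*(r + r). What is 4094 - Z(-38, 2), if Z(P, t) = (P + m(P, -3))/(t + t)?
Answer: 7979/2 ≈ 3989.5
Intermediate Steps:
m(X, r) = 4*X*r (m(X, r) = (2*X)*(2*r) = 4*X*r)
Z(P, t) = -11*P/(2*t) (Z(P, t) = (P + 4*P*(-3))/(t + t) = (P - 12*P)/((2*t)) = (-11*P)*(1/(2*t)) = -11*P/(2*t))
4094 - Z(-38, 2) = 4094 - (-11)*(-38)/(2*2) = 4094 - 1*209/2 = 4094 - 209/2 = 7979/2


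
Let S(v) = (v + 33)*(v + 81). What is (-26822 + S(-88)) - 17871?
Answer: -44308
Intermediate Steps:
S(v) = (33 + v)*(81 + v)
(-26822 + S(-88)) - 17871 = (-26822 + (2673 + (-88)**2 + 114*(-88))) - 17871 = (-26822 + (2673 + 7744 - 10032)) - 17871 = (-26822 + 385) - 17871 = -26437 - 17871 = -44308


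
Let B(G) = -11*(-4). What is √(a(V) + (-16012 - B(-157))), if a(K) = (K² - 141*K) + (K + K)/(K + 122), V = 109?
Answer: I*√1042837026/231 ≈ 139.8*I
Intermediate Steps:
B(G) = 44
a(K) = K² - 141*K + 2*K/(122 + K) (a(K) = (K² - 141*K) + (2*K)/(122 + K) = (K² - 141*K) + 2*K/(122 + K) = K² - 141*K + 2*K/(122 + K))
√(a(V) + (-16012 - B(-157))) = √(109*(-17200 + 109² - 19*109)/(122 + 109) + (-16012 - 1*44)) = √(109*(-17200 + 11881 - 2071)/231 + (-16012 - 44)) = √(109*(1/231)*(-7390) - 16056) = √(-805510/231 - 16056) = √(-4514446/231) = I*√1042837026/231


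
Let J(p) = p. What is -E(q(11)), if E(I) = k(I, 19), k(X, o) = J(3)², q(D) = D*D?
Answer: -9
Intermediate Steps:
q(D) = D²
k(X, o) = 9 (k(X, o) = 3² = 9)
E(I) = 9
-E(q(11)) = -1*9 = -9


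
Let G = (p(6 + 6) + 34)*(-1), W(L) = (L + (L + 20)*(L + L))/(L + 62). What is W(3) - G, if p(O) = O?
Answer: 3131/65 ≈ 48.169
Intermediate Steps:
W(L) = (L + 2*L*(20 + L))/(62 + L) (W(L) = (L + (20 + L)*(2*L))/(62 + L) = (L + 2*L*(20 + L))/(62 + L))
G = -46 (G = ((6 + 6) + 34)*(-1) = (12 + 34)*(-1) = 46*(-1) = -46)
W(3) - G = 3*(41 + 2*3)/(62 + 3) - 1*(-46) = 3*(41 + 6)/65 + 46 = 3*(1/65)*47 + 46 = 141/65 + 46 = 3131/65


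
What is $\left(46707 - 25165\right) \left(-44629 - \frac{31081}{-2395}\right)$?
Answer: $- \frac{2301878466708}{2395} \approx -9.6112 \cdot 10^{8}$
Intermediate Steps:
$\left(46707 - 25165\right) \left(-44629 - \frac{31081}{-2395}\right) = 21542 \left(-44629 - - \frac{31081}{2395}\right) = 21542 \left(-44629 + \frac{31081}{2395}\right) = 21542 \left(- \frac{106855374}{2395}\right) = - \frac{2301878466708}{2395}$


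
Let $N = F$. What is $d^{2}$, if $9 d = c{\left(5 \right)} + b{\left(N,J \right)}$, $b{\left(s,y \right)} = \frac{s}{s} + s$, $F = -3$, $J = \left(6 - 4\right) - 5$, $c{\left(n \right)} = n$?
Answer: $\frac{1}{9} \approx 0.11111$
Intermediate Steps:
$J = -3$ ($J = 2 - 5 = -3$)
$N = -3$
$b{\left(s,y \right)} = 1 + s$
$d = \frac{1}{3}$ ($d = \frac{5 + \left(1 - 3\right)}{9} = \frac{5 - 2}{9} = \frac{1}{9} \cdot 3 = \frac{1}{3} \approx 0.33333$)
$d^{2} = \left(\frac{1}{3}\right)^{2} = \frac{1}{9}$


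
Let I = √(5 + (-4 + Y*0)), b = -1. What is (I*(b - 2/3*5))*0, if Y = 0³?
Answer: 0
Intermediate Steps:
Y = 0
I = 1 (I = √(5 + (-4 + 0*0)) = √(5 + (-4 + 0)) = √(5 - 4) = √1 = 1)
(I*(b - 2/3*5))*0 = (1*(-1 - 2/3*5))*0 = (1*(-1 - 2*⅓*5))*0 = (1*(-1 - ⅔*5))*0 = (1*(-1 - 10/3))*0 = (1*(-13/3))*0 = -13/3*0 = 0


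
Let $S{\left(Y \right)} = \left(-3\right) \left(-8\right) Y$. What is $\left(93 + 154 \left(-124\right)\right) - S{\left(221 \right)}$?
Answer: $-24307$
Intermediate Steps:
$S{\left(Y \right)} = 24 Y$
$\left(93 + 154 \left(-124\right)\right) - S{\left(221 \right)} = \left(93 + 154 \left(-124\right)\right) - 24 \cdot 221 = \left(93 - 19096\right) - 5304 = -19003 - 5304 = -24307$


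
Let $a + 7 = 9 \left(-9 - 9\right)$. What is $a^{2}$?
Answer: $28561$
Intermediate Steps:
$a = -169$ ($a = -7 + 9 \left(-9 - 9\right) = -7 + 9 \left(-18\right) = -7 - 162 = -169$)
$a^{2} = \left(-169\right)^{2} = 28561$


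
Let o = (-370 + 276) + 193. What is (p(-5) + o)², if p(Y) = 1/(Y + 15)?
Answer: 982081/100 ≈ 9820.8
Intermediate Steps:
p(Y) = 1/(15 + Y)
o = 99 (o = -94 + 193 = 99)
(p(-5) + o)² = (1/(15 - 5) + 99)² = (1/10 + 99)² = (⅒ + 99)² = (991/10)² = 982081/100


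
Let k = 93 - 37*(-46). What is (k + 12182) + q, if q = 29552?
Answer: 43529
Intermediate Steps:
k = 1795 (k = 93 + 1702 = 1795)
(k + 12182) + q = (1795 + 12182) + 29552 = 13977 + 29552 = 43529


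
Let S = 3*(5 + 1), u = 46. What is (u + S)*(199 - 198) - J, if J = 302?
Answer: -238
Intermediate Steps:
S = 18 (S = 3*6 = 18)
(u + S)*(199 - 198) - J = (46 + 18)*(199 - 198) - 1*302 = 64*1 - 302 = 64 - 302 = -238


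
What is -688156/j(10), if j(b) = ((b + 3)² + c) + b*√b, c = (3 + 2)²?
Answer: -33375566/9159 + 1720390*√10/9159 ≈ -3050.0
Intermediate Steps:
c = 25 (c = 5² = 25)
j(b) = 25 + b^(3/2) + (3 + b)² (j(b) = ((b + 3)² + 25) + b*√b = ((3 + b)² + 25) + b^(3/2) = (25 + (3 + b)²) + b^(3/2) = 25 + b^(3/2) + (3 + b)²)
-688156/j(10) = -688156/(25 + 10^(3/2) + (3 + 10)²) = -688156/(25 + 10*√10 + 13²) = -688156/(25 + 10*√10 + 169) = -688156/(194 + 10*√10)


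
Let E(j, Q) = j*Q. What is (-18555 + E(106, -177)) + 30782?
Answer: -6535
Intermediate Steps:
E(j, Q) = Q*j
(-18555 + E(106, -177)) + 30782 = (-18555 - 177*106) + 30782 = (-18555 - 18762) + 30782 = -37317 + 30782 = -6535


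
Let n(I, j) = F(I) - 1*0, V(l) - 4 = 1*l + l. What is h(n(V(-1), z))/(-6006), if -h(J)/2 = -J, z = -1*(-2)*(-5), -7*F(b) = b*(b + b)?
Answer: 8/21021 ≈ 0.00038057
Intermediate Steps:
V(l) = 4 + 2*l (V(l) = 4 + (1*l + l) = 4 + (l + l) = 4 + 2*l)
F(b) = -2*b**2/7 (F(b) = -b*(b + b)/7 = -b*2*b/7 = -2*b**2/7)
z = -10 (z = 2*(-5) = -10)
n(I, j) = -2*I**2/7 (n(I, j) = -2*I**2/7 - 1*0 = -2*I**2/7 + 0 = -2*I**2/7)
h(J) = 2*J (h(J) = -(-2)*J = 2*J)
h(n(V(-1), z))/(-6006) = (2*(-2*(4 + 2*(-1))**2/7))/(-6006) = (2*(-2*(4 - 2)**2/7))*(-1/6006) = (2*(-2/7*2**2))*(-1/6006) = (2*(-2/7*4))*(-1/6006) = (2*(-8/7))*(-1/6006) = -16/7*(-1/6006) = 8/21021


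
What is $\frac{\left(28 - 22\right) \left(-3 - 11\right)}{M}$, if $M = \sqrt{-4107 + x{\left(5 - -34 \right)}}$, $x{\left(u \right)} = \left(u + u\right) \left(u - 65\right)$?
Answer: $\frac{28 i \sqrt{6135}}{2045} \approx 1.0724 i$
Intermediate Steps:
$x{\left(u \right)} = 2 u \left(-65 + u\right)$
$M = i \sqrt{6135}$ ($M = \sqrt{-4107 + 2 \left(5 - -34\right) \left(-65 + \left(5 - -34\right)\right)} = \sqrt{-4107 + 2 \left(5 + 34\right) \left(-65 + \left(5 + 34\right)\right)} = \sqrt{-4107 + 2 \cdot 39 \left(-65 + 39\right)} = \sqrt{-4107 + 2 \cdot 39 \left(-26\right)} = \sqrt{-4107 - 2028} = \sqrt{-6135} = i \sqrt{6135} \approx 78.326 i$)
$\frac{\left(28 - 22\right) \left(-3 - 11\right)}{M} = \frac{\left(28 - 22\right) \left(-3 - 11\right)}{i \sqrt{6135}} = 6 \left(-14\right) \left(- \frac{i \sqrt{6135}}{6135}\right) = - 84 \left(- \frac{i \sqrt{6135}}{6135}\right) = \frac{28 i \sqrt{6135}}{2045}$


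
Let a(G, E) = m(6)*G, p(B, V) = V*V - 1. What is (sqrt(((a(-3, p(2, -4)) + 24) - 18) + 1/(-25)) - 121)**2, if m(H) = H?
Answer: (605 - I*sqrt(301))**2/25 ≈ 14629.0 - 839.71*I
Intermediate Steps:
p(B, V) = -1 + V**2 (p(B, V) = V**2 - 1 = -1 + V**2)
a(G, E) = 6*G
(sqrt(((a(-3, p(2, -4)) + 24) - 18) + 1/(-25)) - 121)**2 = (sqrt(((6*(-3) + 24) - 18) + 1/(-25)) - 121)**2 = (sqrt(((-18 + 24) - 18) - 1/25) - 121)**2 = (sqrt((6 - 18) - 1/25) - 121)**2 = (sqrt(-12 - 1/25) - 121)**2 = (sqrt(-301/25) - 121)**2 = (I*sqrt(301)/5 - 121)**2 = (-121 + I*sqrt(301)/5)**2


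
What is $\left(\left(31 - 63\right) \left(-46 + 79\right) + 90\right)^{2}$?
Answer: $933156$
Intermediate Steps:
$\left(\left(31 - 63\right) \left(-46 + 79\right) + 90\right)^{2} = \left(\left(-32\right) 33 + 90\right)^{2} = \left(-1056 + 90\right)^{2} = \left(-966\right)^{2} = 933156$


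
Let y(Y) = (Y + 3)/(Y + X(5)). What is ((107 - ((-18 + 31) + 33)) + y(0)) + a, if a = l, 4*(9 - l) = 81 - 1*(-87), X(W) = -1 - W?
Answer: 55/2 ≈ 27.500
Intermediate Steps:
l = -33 (l = 9 - (81 - 1*(-87))/4 = 9 - (81 + 87)/4 = 9 - 1/4*168 = 9 - 42 = -33)
a = -33
y(Y) = (3 + Y)/(-6 + Y) (y(Y) = (Y + 3)/(Y + (-1 - 1*5)) = (3 + Y)/(Y + (-1 - 5)) = (3 + Y)/(Y - 6) = (3 + Y)/(-6 + Y))
((107 - ((-18 + 31) + 33)) + y(0)) + a = ((107 - ((-18 + 31) + 33)) + (3 + 0)/(-6 + 0)) - 33 = ((107 - (13 + 33)) + 3/(-6)) - 33 = ((107 - 1*46) - 1/6*3) - 33 = ((107 - 46) - 1/2) - 33 = (61 - 1/2) - 33 = 121/2 - 33 = 55/2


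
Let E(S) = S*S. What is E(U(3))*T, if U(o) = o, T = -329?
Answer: -2961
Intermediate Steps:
E(S) = S²
E(U(3))*T = 3²*(-329) = 9*(-329) = -2961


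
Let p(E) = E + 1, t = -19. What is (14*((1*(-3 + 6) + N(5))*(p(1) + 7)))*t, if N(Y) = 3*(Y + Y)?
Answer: -79002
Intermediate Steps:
N(Y) = 6*Y (N(Y) = 3*(2*Y) = 6*Y)
p(E) = 1 + E
(14*((1*(-3 + 6) + N(5))*(p(1) + 7)))*t = (14*((1*(-3 + 6) + 6*5)*((1 + 1) + 7)))*(-19) = (14*((1*3 + 30)*(2 + 7)))*(-19) = (14*((3 + 30)*9))*(-19) = (14*(33*9))*(-19) = (14*297)*(-19) = 4158*(-19) = -79002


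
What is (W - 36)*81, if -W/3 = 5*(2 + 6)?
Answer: -12636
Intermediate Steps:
W = -120 (W = -15*(2 + 6) = -15*8 = -3*40 = -120)
(W - 36)*81 = (-120 - 36)*81 = -156*81 = -12636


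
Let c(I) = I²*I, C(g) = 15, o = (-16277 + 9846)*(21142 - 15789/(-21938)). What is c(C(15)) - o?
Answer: 2982958243285/21938 ≈ 1.3597e+8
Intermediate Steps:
o = -2982884202535/21938 (o = -6431*(21142 - 15789*(-1/21938)) = -6431*(21142 + 15789/21938) = -6431*463828985/21938 = -2982884202535/21938 ≈ -1.3597e+8)
c(I) = I³
c(C(15)) - o = 15³ - 1*(-2982884202535/21938) = 3375 + 2982884202535/21938 = 2982958243285/21938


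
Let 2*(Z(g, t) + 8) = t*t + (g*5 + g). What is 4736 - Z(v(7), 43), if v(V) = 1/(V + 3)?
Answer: 19096/5 ≈ 3819.2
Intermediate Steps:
v(V) = 1/(3 + V)
Z(g, t) = -8 + t²/2 + 3*g (Z(g, t) = -8 + (t*t + (g*5 + g))/2 = -8 + (t² + (5*g + g))/2 = -8 + (t² + 6*g)/2 = -8 + (t²/2 + 3*g) = -8 + t²/2 + 3*g)
4736 - Z(v(7), 43) = 4736 - (-8 + (½)*43² + 3/(3 + 7)) = 4736 - (-8 + (½)*1849 + 3/10) = 4736 - (-8 + 1849/2 + 3*(⅒)) = 4736 - (-8 + 1849/2 + 3/10) = 4736 - 1*4584/5 = 4736 - 4584/5 = 19096/5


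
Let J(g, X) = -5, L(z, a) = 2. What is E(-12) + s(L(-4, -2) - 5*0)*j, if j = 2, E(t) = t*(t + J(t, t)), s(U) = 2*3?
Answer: 216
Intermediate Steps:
s(U) = 6
E(t) = t*(-5 + t) (E(t) = t*(t - 5) = t*(-5 + t))
E(-12) + s(L(-4, -2) - 5*0)*j = -12*(-5 - 12) + 6*2 = -12*(-17) + 12 = 204 + 12 = 216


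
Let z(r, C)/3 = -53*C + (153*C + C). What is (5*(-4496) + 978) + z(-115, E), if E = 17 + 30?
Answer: -7261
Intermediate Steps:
E = 47
z(r, C) = 303*C (z(r, C) = 3*(-53*C + (153*C + C)) = 3*(-53*C + 154*C) = 3*(101*C) = 303*C)
(5*(-4496) + 978) + z(-115, E) = (5*(-4496) + 978) + 303*47 = (-22480 + 978) + 14241 = -21502 + 14241 = -7261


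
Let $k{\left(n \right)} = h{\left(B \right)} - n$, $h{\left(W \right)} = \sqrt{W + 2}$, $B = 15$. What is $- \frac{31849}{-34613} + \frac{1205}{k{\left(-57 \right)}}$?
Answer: $\frac{2480329873}{111869216} - \frac{1205 \sqrt{17}}{3232} \approx 20.634$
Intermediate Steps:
$h{\left(W \right)} = \sqrt{2 + W}$
$k{\left(n \right)} = \sqrt{17} - n$ ($k{\left(n \right)} = \sqrt{2 + 15} - n = \sqrt{17} - n$)
$- \frac{31849}{-34613} + \frac{1205}{k{\left(-57 \right)}} = - \frac{31849}{-34613} + \frac{1205}{\sqrt{17} - -57} = \left(-31849\right) \left(- \frac{1}{34613}\right) + \frac{1205}{\sqrt{17} + 57} = \frac{31849}{34613} + \frac{1205}{57 + \sqrt{17}}$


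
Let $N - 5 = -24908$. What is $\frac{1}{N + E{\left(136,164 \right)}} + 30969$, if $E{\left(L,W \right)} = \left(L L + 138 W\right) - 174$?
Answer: $\frac{497083420}{16051} \approx 30969.0$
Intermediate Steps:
$E{\left(L,W \right)} = -174 + L^{2} + 138 W$ ($E{\left(L,W \right)} = \left(L^{2} + 138 W\right) - 174 = -174 + L^{2} + 138 W$)
$N = -24903$ ($N = 5 - 24908 = -24903$)
$\frac{1}{N + E{\left(136,164 \right)}} + 30969 = \frac{1}{-24903 + \left(-174 + 136^{2} + 138 \cdot 164\right)} + 30969 = \frac{1}{-24903 + \left(-174 + 18496 + 22632\right)} + 30969 = \frac{1}{-24903 + 40954} + 30969 = \frac{1}{16051} + 30969 = \frac{497083420}{16051}$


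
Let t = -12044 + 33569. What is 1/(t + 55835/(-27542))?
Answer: 27542/592785715 ≈ 4.6462e-5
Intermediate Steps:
t = 21525
1/(t + 55835/(-27542)) = 1/(21525 + 55835/(-27542)) = 1/(21525 + 55835*(-1/27542)) = 1/(21525 - 55835/27542) = 1/(592785715/27542) = 27542/592785715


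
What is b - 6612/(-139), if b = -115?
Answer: -9373/139 ≈ -67.432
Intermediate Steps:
b - 6612/(-139) = -115 - 6612/(-139) = -115 - 6612*(-1)/139 = -115 - 116*(-57/139) = -115 + 6612/139 = -9373/139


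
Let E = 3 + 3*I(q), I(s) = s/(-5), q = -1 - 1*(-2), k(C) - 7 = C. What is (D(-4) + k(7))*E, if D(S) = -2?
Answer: 144/5 ≈ 28.800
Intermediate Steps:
k(C) = 7 + C
q = 1 (q = -1 + 2 = 1)
I(s) = -s/5 (I(s) = s*(-⅕) = -s/5)
E = 12/5 (E = 3 + 3*(-⅕*1) = 3 + 3*(-⅕) = 3 - ⅗ = 12/5 ≈ 2.4000)
(D(-4) + k(7))*E = (-2 + (7 + 7))*(12/5) = (-2 + 14)*(12/5) = 12*(12/5) = 144/5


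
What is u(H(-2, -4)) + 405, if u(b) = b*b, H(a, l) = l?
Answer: 421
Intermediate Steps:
u(b) = b**2
u(H(-2, -4)) + 405 = (-4)**2 + 405 = 16 + 405 = 421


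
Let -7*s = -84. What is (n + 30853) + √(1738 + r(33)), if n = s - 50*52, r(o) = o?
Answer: 28265 + √1771 ≈ 28307.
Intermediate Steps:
s = 12 (s = -⅐*(-84) = 12)
n = -2588 (n = 12 - 50*52 = 12 - 2600 = -2588)
(n + 30853) + √(1738 + r(33)) = (-2588 + 30853) + √(1738 + 33) = 28265 + √1771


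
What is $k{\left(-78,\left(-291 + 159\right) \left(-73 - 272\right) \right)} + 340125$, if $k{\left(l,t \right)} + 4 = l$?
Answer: $340043$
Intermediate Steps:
$k{\left(l,t \right)} = -4 + l$
$k{\left(-78,\left(-291 + 159\right) \left(-73 - 272\right) \right)} + 340125 = \left(-4 - 78\right) + 340125 = -82 + 340125 = 340043$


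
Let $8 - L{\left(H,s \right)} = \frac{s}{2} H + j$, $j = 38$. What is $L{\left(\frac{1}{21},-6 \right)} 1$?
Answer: $- \frac{209}{7} \approx -29.857$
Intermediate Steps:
$L{\left(H,s \right)} = -30 - \frac{H s}{2}$ ($L{\left(H,s \right)} = 8 - \left(\frac{s}{2} H + 38\right) = 8 - \left(\frac{H s}{2} + 38\right) = 8 - \left(38 + \frac{H s}{2}\right) = -30 - \frac{H s}{2}$)
$L{\left(\frac{1}{21},-6 \right)} 1 = \left(-30 - \frac{1}{2} \cdot \frac{1}{21} \left(-6\right)\right) 1 = \left(-30 - \frac{1}{42} \left(-6\right)\right) 1 = \left(-30 + \frac{1}{7}\right) 1 = \left(- \frac{209}{7}\right) 1 = - \frac{209}{7}$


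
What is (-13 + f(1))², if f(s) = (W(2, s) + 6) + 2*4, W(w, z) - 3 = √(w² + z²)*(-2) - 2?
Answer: 24 - 8*√5 ≈ 6.1115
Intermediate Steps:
W(w, z) = 1 - 2*√(w² + z²) (W(w, z) = 3 + (√(w² + z²)*(-2) - 2) = 3 + (-2*√(w² + z²) - 2) = 3 + (-2 - 2*√(w² + z²)) = 1 - 2*√(w² + z²))
f(s) = 15 - 2*√(4 + s²) (f(s) = ((1 - 2*√(2² + s²)) + 6) + 2*4 = ((1 - 2*√(4 + s²)) + 6) + 8 = (7 - 2*√(4 + s²)) + 8 = 15 - 2*√(4 + s²))
(-13 + f(1))² = (-13 + (15 - 2*√(4 + 1²)))² = (-13 + (15 - 2*√(4 + 1)))² = (-13 + (15 - 2*√5))² = (2 - 2*√5)²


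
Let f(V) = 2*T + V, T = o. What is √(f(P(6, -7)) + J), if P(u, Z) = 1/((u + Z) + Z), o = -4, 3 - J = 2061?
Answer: I*√33058/4 ≈ 45.455*I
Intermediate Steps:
J = -2058 (J = 3 - 1*2061 = 3 - 2061 = -2058)
T = -4
P(u, Z) = 1/(u + 2*Z) (P(u, Z) = 1/((Z + u) + Z) = 1/(u + 2*Z))
f(V) = -8 + V (f(V) = 2*(-4) + V = -8 + V)
√(f(P(6, -7)) + J) = √((-8 + 1/(6 + 2*(-7))) - 2058) = √((-8 + 1/(6 - 14)) - 2058) = √((-8 + 1/(-8)) - 2058) = √((-8 - ⅛) - 2058) = √(-65/8 - 2058) = √(-16529/8) = I*√33058/4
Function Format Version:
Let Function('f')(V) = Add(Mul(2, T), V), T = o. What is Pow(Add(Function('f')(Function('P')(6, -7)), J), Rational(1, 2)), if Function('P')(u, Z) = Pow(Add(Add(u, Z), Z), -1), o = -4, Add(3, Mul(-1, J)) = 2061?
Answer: Mul(Rational(1, 4), I, Pow(33058, Rational(1, 2))) ≈ Mul(45.455, I)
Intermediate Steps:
J = -2058 (J = Add(3, Mul(-1, 2061)) = Add(3, -2061) = -2058)
T = -4
Function('P')(u, Z) = Pow(Add(u, Mul(2, Z)), -1) (Function('P')(u, Z) = Pow(Add(Add(Z, u), Z), -1) = Pow(Add(u, Mul(2, Z)), -1))
Function('f')(V) = Add(-8, V) (Function('f')(V) = Add(Mul(2, -4), V) = Add(-8, V))
Pow(Add(Function('f')(Function('P')(6, -7)), J), Rational(1, 2)) = Pow(Add(Add(-8, Pow(Add(6, Mul(2, -7)), -1)), -2058), Rational(1, 2)) = Pow(Add(Add(-8, Pow(Add(6, -14), -1)), -2058), Rational(1, 2)) = Pow(Add(Add(-8, Pow(-8, -1)), -2058), Rational(1, 2)) = Pow(Add(Add(-8, Rational(-1, 8)), -2058), Rational(1, 2)) = Pow(Add(Rational(-65, 8), -2058), Rational(1, 2)) = Pow(Rational(-16529, 8), Rational(1, 2)) = Mul(Rational(1, 4), I, Pow(33058, Rational(1, 2)))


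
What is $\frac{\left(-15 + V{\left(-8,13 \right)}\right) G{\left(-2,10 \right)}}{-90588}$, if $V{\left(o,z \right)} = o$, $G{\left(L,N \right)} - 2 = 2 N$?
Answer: $\frac{253}{45294} \approx 0.0055857$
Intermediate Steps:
$G{\left(L,N \right)} = 2 + 2 N$
$\frac{\left(-15 + V{\left(-8,13 \right)}\right) G{\left(-2,10 \right)}}{-90588} = \frac{\left(-15 - 8\right) \left(2 + 2 \cdot 10\right)}{-90588} = - 23 \left(2 + 20\right) \left(- \frac{1}{90588}\right) = \left(-23\right) 22 \left(- \frac{1}{90588}\right) = \left(-506\right) \left(- \frac{1}{90588}\right) = \frac{253}{45294}$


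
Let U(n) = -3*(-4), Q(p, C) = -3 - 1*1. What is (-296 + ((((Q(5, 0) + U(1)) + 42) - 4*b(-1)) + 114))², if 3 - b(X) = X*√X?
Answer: 20720 + 1152*I ≈ 20720.0 + 1152.0*I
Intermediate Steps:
Q(p, C) = -4 (Q(p, C) = -3 - 1 = -4)
U(n) = 12
b(X) = 3 - X^(3/2) (b(X) = 3 - X*√X = 3 - X^(3/2))
(-296 + ((((Q(5, 0) + U(1)) + 42) - 4*b(-1)) + 114))² = (-296 + ((((-4 + 12) + 42) - 4*(3 - (-1)^(3/2))) + 114))² = (-296 + (((8 + 42) - 4*(3 - (-1)*I)) + 114))² = (-296 + ((50 - 4*(3 + I)) + 114))² = (-296 + ((50 + (-12 - 4*I)) + 114))² = (-296 + ((38 - 4*I) + 114))² = (-296 + (152 - 4*I))² = (-144 - 4*I)²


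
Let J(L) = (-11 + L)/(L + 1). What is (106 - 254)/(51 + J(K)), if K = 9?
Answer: -370/127 ≈ -2.9134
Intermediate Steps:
J(L) = (-11 + L)/(1 + L)
(106 - 254)/(51 + J(K)) = (106 - 254)/(51 + (-11 + 9)/(1 + 9)) = -148/(51 - 2/10) = -148/(51 + (1/10)*(-2)) = -148/(51 - 1/5) = -148/254/5 = -148*5/254 = -370/127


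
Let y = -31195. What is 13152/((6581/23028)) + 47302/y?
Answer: 9447539171458/205294295 ≈ 46020.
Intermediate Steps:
13152/((6581/23028)) + 47302/y = 13152/((6581/23028)) + 47302/(-31195) = 13152/((6581*(1/23028))) + 47302*(-1/31195) = 13152/(6581/23028) - 47302/31195 = 13152*(23028/6581) - 47302/31195 = 302864256/6581 - 47302/31195 = 9447539171458/205294295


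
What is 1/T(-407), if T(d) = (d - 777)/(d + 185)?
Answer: 3/16 ≈ 0.18750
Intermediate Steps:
T(d) = (-777 + d)/(185 + d)
1/T(-407) = 1/((-777 - 407)/(185 - 407)) = 1/(-1184/(-222)) = 1/(-1/222*(-1184)) = 1/(16/3) = 3/16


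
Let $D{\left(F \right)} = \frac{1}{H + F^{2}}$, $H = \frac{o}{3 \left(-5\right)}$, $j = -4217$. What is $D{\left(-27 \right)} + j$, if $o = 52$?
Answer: $- \frac{45893596}{10883} \approx -4217.0$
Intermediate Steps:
$H = - \frac{52}{15}$ ($H = \frac{52}{3 \left(-5\right)} = \frac{52}{-15} = 52 \left(- \frac{1}{15}\right) = - \frac{52}{15} \approx -3.4667$)
$D{\left(F \right)} = \frac{1}{- \frac{52}{15} + F^{2}}$
$D{\left(-27 \right)} + j = \frac{15}{-52 + 15 \left(-27\right)^{2}} - 4217 = \frac{15}{-52 + 15 \cdot 729} - 4217 = \frac{15}{-52 + 10935} - 4217 = \frac{15}{10883} - 4217 = - \frac{45893596}{10883}$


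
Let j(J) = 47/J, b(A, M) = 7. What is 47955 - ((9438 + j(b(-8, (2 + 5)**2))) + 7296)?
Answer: 218500/7 ≈ 31214.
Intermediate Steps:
47955 - ((9438 + j(b(-8, (2 + 5)**2))) + 7296) = 47955 - ((9438 + 47/7) + 7296) = 47955 - (66113/7 + 7296) = 47955 - 1*117185/7 = 47955 - 117185/7 = 218500/7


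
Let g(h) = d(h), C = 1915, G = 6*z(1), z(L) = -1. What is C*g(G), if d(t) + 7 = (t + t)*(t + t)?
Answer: 262355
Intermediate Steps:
G = -6 (G = 6*(-1) = -6)
d(t) = -7 + 4*t² (d(t) = -7 + (t + t)*(t + t) = -7 + (2*t)*(2*t) = -7 + 4*t²)
g(h) = -7 + 4*h²
C*g(G) = 1915*(-7 + 4*(-6)²) = 1915*(-7 + 4*36) = 1915*(-7 + 144) = 1915*137 = 262355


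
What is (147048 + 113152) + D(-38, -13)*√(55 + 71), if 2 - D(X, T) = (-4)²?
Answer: 260200 - 42*√14 ≈ 2.6004e+5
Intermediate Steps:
D(X, T) = -14 (D(X, T) = 2 - 1*(-4)² = 2 - 1*16 = 2 - 16 = -14)
(147048 + 113152) + D(-38, -13)*√(55 + 71) = (147048 + 113152) - 14*√(55 + 71) = 260200 - 42*√14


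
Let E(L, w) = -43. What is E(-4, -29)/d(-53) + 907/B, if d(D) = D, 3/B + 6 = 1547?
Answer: 74077540/159 ≈ 4.6590e+5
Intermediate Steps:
B = 3/1541 (B = 3/(-6 + 1547) = 3/1541 ≈ 0.0019468)
E(-4, -29)/d(-53) + 907/B = -43/(-53) + 907/(3/1541) = -43*(-1/53) + 907*(1541/3) = 43/53 + 1397687/3 = 74077540/159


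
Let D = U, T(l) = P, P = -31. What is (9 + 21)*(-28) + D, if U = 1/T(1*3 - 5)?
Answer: -26041/31 ≈ -840.03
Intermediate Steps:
T(l) = -31
U = -1/31 (U = 1/(-31) = -1/31 ≈ -0.032258)
D = -1/31 ≈ -0.032258
(9 + 21)*(-28) + D = (9 + 21)*(-28) - 1/31 = 30*(-28) - 1/31 = -840 - 1/31 = -26041/31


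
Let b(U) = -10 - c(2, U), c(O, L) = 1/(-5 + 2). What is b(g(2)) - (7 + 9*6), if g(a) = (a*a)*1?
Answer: -212/3 ≈ -70.667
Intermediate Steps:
c(O, L) = -1/3 (c(O, L) = 1/(-3) = -1/3)
g(a) = a**2 (g(a) = a**2*1 = a**2)
b(U) = -29/3 (b(U) = -10 - 1*(-1/3) = -10 + 1/3 = -29/3)
b(g(2)) - (7 + 9*6) = -29/3 - (7 + 9*6) = -29/3 - (7 + 54) = -29/3 - 1*61 = -29/3 - 61 = -212/3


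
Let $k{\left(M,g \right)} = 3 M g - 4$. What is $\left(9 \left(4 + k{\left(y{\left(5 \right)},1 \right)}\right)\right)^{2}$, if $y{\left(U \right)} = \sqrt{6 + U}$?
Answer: $8019$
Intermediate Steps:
$k{\left(M,g \right)} = -4 + 3 M g$ ($k{\left(M,g \right)} = 3 M g - 4 = -4 + 3 M g$)
$\left(9 \left(4 + k{\left(y{\left(5 \right)},1 \right)}\right)\right)^{2} = \left(9 \left(4 - \left(4 - 3 \sqrt{6 + 5} \cdot 1\right)\right)\right)^{2} = \left(9 \left(4 - \left(4 - 3 \sqrt{11} \cdot 1\right)\right)\right)^{2} = \left(9 \left(4 - \left(4 - 3 \sqrt{11}\right)\right)\right)^{2} = \left(9 \cdot 3 \sqrt{11}\right)^{2} = \left(27 \sqrt{11}\right)^{2} = 8019$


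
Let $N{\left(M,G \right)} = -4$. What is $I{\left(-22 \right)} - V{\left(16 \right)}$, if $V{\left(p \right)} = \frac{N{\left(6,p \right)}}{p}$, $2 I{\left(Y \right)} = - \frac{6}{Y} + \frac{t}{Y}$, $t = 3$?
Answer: $\frac{7}{22} \approx 0.31818$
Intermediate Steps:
$I{\left(Y \right)} = - \frac{3}{2 Y}$ ($I{\left(Y \right)} = \frac{- \frac{6}{Y} + \frac{3}{Y}}{2} = \frac{\left(-3\right) \frac{1}{Y}}{2} = - \frac{3}{2 Y}$)
$V{\left(p \right)} = - \frac{4}{p}$
$I{\left(-22 \right)} - V{\left(16 \right)} = - \frac{3}{2 \left(-22\right)} - - \frac{4}{16} = \left(- \frac{3}{2}\right) \left(- \frac{1}{22}\right) - \left(-4\right) \frac{1}{16} = \frac{3}{44} - - \frac{1}{4} = \frac{3}{44} + \frac{1}{4} = \frac{7}{22}$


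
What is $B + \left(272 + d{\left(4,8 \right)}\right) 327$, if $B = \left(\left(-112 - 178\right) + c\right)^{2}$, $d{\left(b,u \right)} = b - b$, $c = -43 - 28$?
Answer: $219265$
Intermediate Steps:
$c = -71$ ($c = -43 - 28 = -71$)
$d{\left(b,u \right)} = 0$
$B = 130321$ ($B = \left(\left(-112 - 178\right) - 71\right)^{2} = \left(-290 - 71\right)^{2} = \left(-361\right)^{2} = 130321$)
$B + \left(272 + d{\left(4,8 \right)}\right) 327 = 130321 + \left(272 + 0\right) 327 = 130321 + 272 \cdot 327 = 130321 + 88944 = 219265$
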